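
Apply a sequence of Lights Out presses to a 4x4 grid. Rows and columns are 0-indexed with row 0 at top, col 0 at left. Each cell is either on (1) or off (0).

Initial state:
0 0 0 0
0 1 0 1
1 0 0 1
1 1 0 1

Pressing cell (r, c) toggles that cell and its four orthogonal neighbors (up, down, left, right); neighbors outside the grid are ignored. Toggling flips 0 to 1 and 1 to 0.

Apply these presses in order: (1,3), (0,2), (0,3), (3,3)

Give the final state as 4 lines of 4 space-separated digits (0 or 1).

Answer: 0 1 0 1
0 1 0 1
1 0 0 1
1 1 1 0

Derivation:
After press 1 at (1,3):
0 0 0 1
0 1 1 0
1 0 0 0
1 1 0 1

After press 2 at (0,2):
0 1 1 0
0 1 0 0
1 0 0 0
1 1 0 1

After press 3 at (0,3):
0 1 0 1
0 1 0 1
1 0 0 0
1 1 0 1

After press 4 at (3,3):
0 1 0 1
0 1 0 1
1 0 0 1
1 1 1 0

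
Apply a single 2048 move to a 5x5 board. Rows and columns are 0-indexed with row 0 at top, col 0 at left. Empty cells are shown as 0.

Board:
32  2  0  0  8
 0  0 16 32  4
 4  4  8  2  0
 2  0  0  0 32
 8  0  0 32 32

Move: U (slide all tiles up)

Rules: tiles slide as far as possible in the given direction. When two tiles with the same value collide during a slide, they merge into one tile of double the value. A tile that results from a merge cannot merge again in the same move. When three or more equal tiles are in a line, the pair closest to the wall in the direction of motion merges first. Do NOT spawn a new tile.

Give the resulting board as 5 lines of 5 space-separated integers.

Slide up:
col 0: [32, 0, 4, 2, 8] -> [32, 4, 2, 8, 0]
col 1: [2, 0, 4, 0, 0] -> [2, 4, 0, 0, 0]
col 2: [0, 16, 8, 0, 0] -> [16, 8, 0, 0, 0]
col 3: [0, 32, 2, 0, 32] -> [32, 2, 32, 0, 0]
col 4: [8, 4, 0, 32, 32] -> [8, 4, 64, 0, 0]

Answer: 32  2 16 32  8
 4  4  8  2  4
 2  0  0 32 64
 8  0  0  0  0
 0  0  0  0  0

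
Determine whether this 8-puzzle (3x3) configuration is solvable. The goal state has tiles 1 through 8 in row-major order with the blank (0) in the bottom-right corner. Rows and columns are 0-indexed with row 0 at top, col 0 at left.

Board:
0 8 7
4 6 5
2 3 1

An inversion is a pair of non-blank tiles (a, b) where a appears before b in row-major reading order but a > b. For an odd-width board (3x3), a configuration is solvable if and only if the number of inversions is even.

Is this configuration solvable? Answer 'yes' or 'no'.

Answer: no

Derivation:
Inversions (pairs i<j in row-major order where tile[i] > tile[j] > 0): 25
25 is odd, so the puzzle is not solvable.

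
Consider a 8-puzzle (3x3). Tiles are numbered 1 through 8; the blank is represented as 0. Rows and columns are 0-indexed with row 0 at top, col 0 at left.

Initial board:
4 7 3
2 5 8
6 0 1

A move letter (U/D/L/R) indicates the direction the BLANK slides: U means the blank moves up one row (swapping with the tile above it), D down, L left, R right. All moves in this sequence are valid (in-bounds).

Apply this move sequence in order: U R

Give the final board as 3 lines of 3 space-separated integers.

After move 1 (U):
4 7 3
2 0 8
6 5 1

After move 2 (R):
4 7 3
2 8 0
6 5 1

Answer: 4 7 3
2 8 0
6 5 1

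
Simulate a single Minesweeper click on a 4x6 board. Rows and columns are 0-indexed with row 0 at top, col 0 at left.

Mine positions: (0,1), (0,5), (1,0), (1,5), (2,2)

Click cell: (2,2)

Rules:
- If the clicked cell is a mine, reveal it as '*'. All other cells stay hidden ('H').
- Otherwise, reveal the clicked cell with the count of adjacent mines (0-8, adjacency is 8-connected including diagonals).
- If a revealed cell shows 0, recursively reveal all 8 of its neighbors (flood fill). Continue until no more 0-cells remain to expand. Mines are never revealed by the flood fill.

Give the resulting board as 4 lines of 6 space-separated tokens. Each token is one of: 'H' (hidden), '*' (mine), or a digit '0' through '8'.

H H H H H H
H H H H H H
H H * H H H
H H H H H H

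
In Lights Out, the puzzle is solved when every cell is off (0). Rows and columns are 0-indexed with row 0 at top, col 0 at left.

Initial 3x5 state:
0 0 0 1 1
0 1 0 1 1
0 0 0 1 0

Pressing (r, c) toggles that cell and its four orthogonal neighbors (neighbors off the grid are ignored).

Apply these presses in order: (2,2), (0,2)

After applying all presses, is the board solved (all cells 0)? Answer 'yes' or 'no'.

After press 1 at (2,2):
0 0 0 1 1
0 1 1 1 1
0 1 1 0 0

After press 2 at (0,2):
0 1 1 0 1
0 1 0 1 1
0 1 1 0 0

Lights still on: 8

Answer: no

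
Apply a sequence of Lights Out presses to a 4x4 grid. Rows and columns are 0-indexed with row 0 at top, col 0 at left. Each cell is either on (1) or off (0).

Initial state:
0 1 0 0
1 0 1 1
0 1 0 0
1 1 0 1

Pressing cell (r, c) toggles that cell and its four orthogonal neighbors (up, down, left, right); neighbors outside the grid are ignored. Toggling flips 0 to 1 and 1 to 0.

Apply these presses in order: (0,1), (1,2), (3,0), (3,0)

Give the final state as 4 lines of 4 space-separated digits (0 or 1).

Answer: 1 0 0 0
1 0 0 0
0 1 1 0
1 1 0 1

Derivation:
After press 1 at (0,1):
1 0 1 0
1 1 1 1
0 1 0 0
1 1 0 1

After press 2 at (1,2):
1 0 0 0
1 0 0 0
0 1 1 0
1 1 0 1

After press 3 at (3,0):
1 0 0 0
1 0 0 0
1 1 1 0
0 0 0 1

After press 4 at (3,0):
1 0 0 0
1 0 0 0
0 1 1 0
1 1 0 1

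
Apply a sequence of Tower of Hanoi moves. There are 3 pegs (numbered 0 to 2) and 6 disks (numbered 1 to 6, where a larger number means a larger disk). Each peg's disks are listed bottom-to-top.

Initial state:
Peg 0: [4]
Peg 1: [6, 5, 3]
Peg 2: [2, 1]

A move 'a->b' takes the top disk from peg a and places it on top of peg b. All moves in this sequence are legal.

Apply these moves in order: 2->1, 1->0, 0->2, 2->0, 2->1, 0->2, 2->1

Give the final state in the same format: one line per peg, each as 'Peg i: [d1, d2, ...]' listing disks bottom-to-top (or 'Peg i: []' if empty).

Answer: Peg 0: [4]
Peg 1: [6, 5, 3, 2, 1]
Peg 2: []

Derivation:
After move 1 (2->1):
Peg 0: [4]
Peg 1: [6, 5, 3, 1]
Peg 2: [2]

After move 2 (1->0):
Peg 0: [4, 1]
Peg 1: [6, 5, 3]
Peg 2: [2]

After move 3 (0->2):
Peg 0: [4]
Peg 1: [6, 5, 3]
Peg 2: [2, 1]

After move 4 (2->0):
Peg 0: [4, 1]
Peg 1: [6, 5, 3]
Peg 2: [2]

After move 5 (2->1):
Peg 0: [4, 1]
Peg 1: [6, 5, 3, 2]
Peg 2: []

After move 6 (0->2):
Peg 0: [4]
Peg 1: [6, 5, 3, 2]
Peg 2: [1]

After move 7 (2->1):
Peg 0: [4]
Peg 1: [6, 5, 3, 2, 1]
Peg 2: []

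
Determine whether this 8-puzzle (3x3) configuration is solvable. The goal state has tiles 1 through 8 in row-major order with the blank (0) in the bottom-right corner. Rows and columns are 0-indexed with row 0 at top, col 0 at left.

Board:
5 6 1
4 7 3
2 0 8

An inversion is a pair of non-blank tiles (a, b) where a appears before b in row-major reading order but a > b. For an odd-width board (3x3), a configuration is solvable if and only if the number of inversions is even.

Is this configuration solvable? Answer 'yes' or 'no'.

Inversions (pairs i<j in row-major order where tile[i] > tile[j] > 0): 13
13 is odd, so the puzzle is not solvable.

Answer: no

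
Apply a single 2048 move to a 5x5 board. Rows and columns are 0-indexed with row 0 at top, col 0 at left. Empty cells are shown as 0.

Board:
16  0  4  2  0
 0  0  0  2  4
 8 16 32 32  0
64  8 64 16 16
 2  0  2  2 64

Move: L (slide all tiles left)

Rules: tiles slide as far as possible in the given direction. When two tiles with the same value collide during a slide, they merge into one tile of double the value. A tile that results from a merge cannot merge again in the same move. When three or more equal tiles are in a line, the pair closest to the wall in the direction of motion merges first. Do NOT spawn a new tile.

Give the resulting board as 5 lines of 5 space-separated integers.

Answer: 16  4  2  0  0
 2  4  0  0  0
 8 16 64  0  0
64  8 64 32  0
 4  2 64  0  0

Derivation:
Slide left:
row 0: [16, 0, 4, 2, 0] -> [16, 4, 2, 0, 0]
row 1: [0, 0, 0, 2, 4] -> [2, 4, 0, 0, 0]
row 2: [8, 16, 32, 32, 0] -> [8, 16, 64, 0, 0]
row 3: [64, 8, 64, 16, 16] -> [64, 8, 64, 32, 0]
row 4: [2, 0, 2, 2, 64] -> [4, 2, 64, 0, 0]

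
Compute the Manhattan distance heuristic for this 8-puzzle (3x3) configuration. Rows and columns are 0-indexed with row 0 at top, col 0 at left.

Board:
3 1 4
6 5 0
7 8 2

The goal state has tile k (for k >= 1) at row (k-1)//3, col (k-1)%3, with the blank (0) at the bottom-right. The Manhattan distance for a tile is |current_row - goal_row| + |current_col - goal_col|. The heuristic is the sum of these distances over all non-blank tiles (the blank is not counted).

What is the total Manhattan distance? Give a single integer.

Answer: 11

Derivation:
Tile 3: at (0,0), goal (0,2), distance |0-0|+|0-2| = 2
Tile 1: at (0,1), goal (0,0), distance |0-0|+|1-0| = 1
Tile 4: at (0,2), goal (1,0), distance |0-1|+|2-0| = 3
Tile 6: at (1,0), goal (1,2), distance |1-1|+|0-2| = 2
Tile 5: at (1,1), goal (1,1), distance |1-1|+|1-1| = 0
Tile 7: at (2,0), goal (2,0), distance |2-2|+|0-0| = 0
Tile 8: at (2,1), goal (2,1), distance |2-2|+|1-1| = 0
Tile 2: at (2,2), goal (0,1), distance |2-0|+|2-1| = 3
Sum: 2 + 1 + 3 + 2 + 0 + 0 + 0 + 3 = 11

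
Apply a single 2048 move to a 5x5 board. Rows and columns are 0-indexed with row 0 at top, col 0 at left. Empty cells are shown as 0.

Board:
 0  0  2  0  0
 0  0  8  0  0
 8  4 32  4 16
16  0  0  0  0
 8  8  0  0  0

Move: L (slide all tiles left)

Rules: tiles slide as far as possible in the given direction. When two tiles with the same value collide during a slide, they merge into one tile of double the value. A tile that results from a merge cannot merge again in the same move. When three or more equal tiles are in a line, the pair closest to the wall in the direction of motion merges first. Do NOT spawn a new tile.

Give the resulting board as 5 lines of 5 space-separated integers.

Slide left:
row 0: [0, 0, 2, 0, 0] -> [2, 0, 0, 0, 0]
row 1: [0, 0, 8, 0, 0] -> [8, 0, 0, 0, 0]
row 2: [8, 4, 32, 4, 16] -> [8, 4, 32, 4, 16]
row 3: [16, 0, 0, 0, 0] -> [16, 0, 0, 0, 0]
row 4: [8, 8, 0, 0, 0] -> [16, 0, 0, 0, 0]

Answer:  2  0  0  0  0
 8  0  0  0  0
 8  4 32  4 16
16  0  0  0  0
16  0  0  0  0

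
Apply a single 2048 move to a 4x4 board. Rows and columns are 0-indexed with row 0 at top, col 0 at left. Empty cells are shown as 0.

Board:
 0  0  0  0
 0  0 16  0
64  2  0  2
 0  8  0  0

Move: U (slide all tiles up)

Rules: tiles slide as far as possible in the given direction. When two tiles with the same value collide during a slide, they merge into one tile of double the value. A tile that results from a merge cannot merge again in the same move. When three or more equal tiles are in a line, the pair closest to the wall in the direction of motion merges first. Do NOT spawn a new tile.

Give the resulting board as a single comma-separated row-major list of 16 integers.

Slide up:
col 0: [0, 0, 64, 0] -> [64, 0, 0, 0]
col 1: [0, 0, 2, 8] -> [2, 8, 0, 0]
col 2: [0, 16, 0, 0] -> [16, 0, 0, 0]
col 3: [0, 0, 2, 0] -> [2, 0, 0, 0]

Answer: 64, 2, 16, 2, 0, 8, 0, 0, 0, 0, 0, 0, 0, 0, 0, 0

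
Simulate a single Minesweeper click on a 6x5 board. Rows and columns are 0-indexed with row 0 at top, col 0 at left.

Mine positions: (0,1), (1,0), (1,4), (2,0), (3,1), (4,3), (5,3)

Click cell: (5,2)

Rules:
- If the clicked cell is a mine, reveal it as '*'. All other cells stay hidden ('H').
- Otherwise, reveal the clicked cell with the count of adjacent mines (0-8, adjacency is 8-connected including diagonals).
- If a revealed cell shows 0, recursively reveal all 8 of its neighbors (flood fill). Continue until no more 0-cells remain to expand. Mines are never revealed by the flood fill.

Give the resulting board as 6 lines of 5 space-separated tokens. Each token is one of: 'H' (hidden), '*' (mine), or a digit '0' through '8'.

H H H H H
H H H H H
H H H H H
H H H H H
H H H H H
H H 2 H H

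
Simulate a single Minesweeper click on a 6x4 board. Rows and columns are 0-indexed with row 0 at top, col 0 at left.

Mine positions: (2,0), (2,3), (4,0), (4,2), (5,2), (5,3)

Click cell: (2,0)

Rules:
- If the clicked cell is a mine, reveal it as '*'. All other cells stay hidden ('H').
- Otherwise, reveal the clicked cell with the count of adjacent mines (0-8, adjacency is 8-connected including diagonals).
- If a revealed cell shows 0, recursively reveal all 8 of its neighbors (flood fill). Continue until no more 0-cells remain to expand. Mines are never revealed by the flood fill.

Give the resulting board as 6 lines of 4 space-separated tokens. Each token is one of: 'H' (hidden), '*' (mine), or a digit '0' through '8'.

H H H H
H H H H
* H H H
H H H H
H H H H
H H H H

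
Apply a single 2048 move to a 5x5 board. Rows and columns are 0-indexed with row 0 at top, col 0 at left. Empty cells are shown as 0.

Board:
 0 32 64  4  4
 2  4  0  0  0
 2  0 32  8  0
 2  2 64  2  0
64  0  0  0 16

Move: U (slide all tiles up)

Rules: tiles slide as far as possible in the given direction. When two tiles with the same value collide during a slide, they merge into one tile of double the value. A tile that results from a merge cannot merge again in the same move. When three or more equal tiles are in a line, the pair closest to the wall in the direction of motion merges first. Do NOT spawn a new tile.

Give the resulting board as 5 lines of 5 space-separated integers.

Answer:  4 32 64  4  4
 2  4 32  8 16
64  2 64  2  0
 0  0  0  0  0
 0  0  0  0  0

Derivation:
Slide up:
col 0: [0, 2, 2, 2, 64] -> [4, 2, 64, 0, 0]
col 1: [32, 4, 0, 2, 0] -> [32, 4, 2, 0, 0]
col 2: [64, 0, 32, 64, 0] -> [64, 32, 64, 0, 0]
col 3: [4, 0, 8, 2, 0] -> [4, 8, 2, 0, 0]
col 4: [4, 0, 0, 0, 16] -> [4, 16, 0, 0, 0]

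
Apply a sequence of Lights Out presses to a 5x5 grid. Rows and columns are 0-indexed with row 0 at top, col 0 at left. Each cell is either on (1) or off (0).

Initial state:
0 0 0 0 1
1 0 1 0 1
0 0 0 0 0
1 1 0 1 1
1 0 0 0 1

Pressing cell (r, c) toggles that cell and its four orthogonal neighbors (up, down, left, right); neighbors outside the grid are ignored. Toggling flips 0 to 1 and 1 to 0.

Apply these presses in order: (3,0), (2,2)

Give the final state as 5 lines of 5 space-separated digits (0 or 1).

After press 1 at (3,0):
0 0 0 0 1
1 0 1 0 1
1 0 0 0 0
0 0 0 1 1
0 0 0 0 1

After press 2 at (2,2):
0 0 0 0 1
1 0 0 0 1
1 1 1 1 0
0 0 1 1 1
0 0 0 0 1

Answer: 0 0 0 0 1
1 0 0 0 1
1 1 1 1 0
0 0 1 1 1
0 0 0 0 1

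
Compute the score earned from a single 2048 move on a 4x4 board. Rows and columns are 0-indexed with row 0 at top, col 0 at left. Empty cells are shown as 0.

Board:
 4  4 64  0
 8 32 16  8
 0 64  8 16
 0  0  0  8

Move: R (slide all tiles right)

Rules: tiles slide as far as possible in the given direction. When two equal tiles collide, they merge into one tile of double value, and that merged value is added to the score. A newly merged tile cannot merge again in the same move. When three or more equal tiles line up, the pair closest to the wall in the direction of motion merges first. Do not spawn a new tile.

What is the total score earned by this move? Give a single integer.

Slide right:
row 0: [4, 4, 64, 0] -> [0, 0, 8, 64]  score +8 (running 8)
row 1: [8, 32, 16, 8] -> [8, 32, 16, 8]  score +0 (running 8)
row 2: [0, 64, 8, 16] -> [0, 64, 8, 16]  score +0 (running 8)
row 3: [0, 0, 0, 8] -> [0, 0, 0, 8]  score +0 (running 8)
Board after move:
 0  0  8 64
 8 32 16  8
 0 64  8 16
 0  0  0  8

Answer: 8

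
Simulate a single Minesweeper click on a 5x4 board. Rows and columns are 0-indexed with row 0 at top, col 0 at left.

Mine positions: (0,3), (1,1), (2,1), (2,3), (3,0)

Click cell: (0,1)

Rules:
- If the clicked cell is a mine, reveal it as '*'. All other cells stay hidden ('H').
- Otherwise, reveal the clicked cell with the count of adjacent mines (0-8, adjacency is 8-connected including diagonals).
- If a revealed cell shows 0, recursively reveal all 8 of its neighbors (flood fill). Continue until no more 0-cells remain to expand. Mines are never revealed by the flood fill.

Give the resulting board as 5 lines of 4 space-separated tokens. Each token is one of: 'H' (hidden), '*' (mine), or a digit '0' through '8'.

H 1 H H
H H H H
H H H H
H H H H
H H H H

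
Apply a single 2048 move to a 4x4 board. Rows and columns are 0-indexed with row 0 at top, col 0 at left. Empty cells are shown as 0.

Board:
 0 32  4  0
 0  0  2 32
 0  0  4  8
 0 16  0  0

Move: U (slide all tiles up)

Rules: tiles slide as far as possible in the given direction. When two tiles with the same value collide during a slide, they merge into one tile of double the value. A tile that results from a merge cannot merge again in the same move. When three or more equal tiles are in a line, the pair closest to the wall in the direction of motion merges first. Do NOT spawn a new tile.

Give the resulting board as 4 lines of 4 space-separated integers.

Answer:  0 32  4 32
 0 16  2  8
 0  0  4  0
 0  0  0  0

Derivation:
Slide up:
col 0: [0, 0, 0, 0] -> [0, 0, 0, 0]
col 1: [32, 0, 0, 16] -> [32, 16, 0, 0]
col 2: [4, 2, 4, 0] -> [4, 2, 4, 0]
col 3: [0, 32, 8, 0] -> [32, 8, 0, 0]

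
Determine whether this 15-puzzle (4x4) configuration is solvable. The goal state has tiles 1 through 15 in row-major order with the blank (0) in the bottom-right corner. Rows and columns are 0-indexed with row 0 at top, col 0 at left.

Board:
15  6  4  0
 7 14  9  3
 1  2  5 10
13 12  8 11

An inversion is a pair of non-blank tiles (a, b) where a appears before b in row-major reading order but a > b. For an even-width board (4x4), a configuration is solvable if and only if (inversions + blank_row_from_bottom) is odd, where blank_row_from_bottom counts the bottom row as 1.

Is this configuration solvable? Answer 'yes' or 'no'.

Answer: yes

Derivation:
Inversions: 49
Blank is in row 0 (0-indexed from top), which is row 4 counting from the bottom (bottom = 1).
49 + 4 = 53, which is odd, so the puzzle is solvable.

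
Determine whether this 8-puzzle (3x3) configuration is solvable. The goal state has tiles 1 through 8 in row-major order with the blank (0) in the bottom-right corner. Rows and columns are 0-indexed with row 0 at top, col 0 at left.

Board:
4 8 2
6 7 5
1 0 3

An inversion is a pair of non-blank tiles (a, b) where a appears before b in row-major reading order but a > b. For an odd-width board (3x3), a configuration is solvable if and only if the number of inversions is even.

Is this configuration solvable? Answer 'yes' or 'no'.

Answer: yes

Derivation:
Inversions (pairs i<j in row-major order where tile[i] > tile[j] > 0): 18
18 is even, so the puzzle is solvable.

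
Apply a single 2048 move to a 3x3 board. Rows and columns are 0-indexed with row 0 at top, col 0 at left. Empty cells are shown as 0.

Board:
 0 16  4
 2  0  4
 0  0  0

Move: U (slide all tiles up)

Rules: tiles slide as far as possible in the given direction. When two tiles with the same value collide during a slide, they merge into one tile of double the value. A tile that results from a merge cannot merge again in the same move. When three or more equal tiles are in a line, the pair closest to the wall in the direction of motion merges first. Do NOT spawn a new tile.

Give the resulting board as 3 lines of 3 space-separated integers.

Slide up:
col 0: [0, 2, 0] -> [2, 0, 0]
col 1: [16, 0, 0] -> [16, 0, 0]
col 2: [4, 4, 0] -> [8, 0, 0]

Answer:  2 16  8
 0  0  0
 0  0  0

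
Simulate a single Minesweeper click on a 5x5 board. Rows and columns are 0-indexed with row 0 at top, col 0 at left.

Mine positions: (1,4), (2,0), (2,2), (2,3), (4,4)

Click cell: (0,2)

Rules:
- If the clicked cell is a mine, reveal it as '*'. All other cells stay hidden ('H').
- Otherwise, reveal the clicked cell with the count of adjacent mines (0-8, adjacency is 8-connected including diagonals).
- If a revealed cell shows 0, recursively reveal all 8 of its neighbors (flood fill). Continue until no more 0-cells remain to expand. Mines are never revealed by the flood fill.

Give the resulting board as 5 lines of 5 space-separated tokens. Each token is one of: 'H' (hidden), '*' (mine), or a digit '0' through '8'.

0 0 0 1 H
1 2 2 3 H
H H H H H
H H H H H
H H H H H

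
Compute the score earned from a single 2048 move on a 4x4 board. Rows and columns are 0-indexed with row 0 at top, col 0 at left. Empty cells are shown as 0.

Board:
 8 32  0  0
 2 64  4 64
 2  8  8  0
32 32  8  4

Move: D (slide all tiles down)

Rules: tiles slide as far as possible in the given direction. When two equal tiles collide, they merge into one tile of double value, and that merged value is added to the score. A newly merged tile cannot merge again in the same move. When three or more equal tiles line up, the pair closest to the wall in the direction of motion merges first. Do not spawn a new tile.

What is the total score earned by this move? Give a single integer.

Answer: 20

Derivation:
Slide down:
col 0: [8, 2, 2, 32] -> [0, 8, 4, 32]  score +4 (running 4)
col 1: [32, 64, 8, 32] -> [32, 64, 8, 32]  score +0 (running 4)
col 2: [0, 4, 8, 8] -> [0, 0, 4, 16]  score +16 (running 20)
col 3: [0, 64, 0, 4] -> [0, 0, 64, 4]  score +0 (running 20)
Board after move:
 0 32  0  0
 8 64  0  0
 4  8  4 64
32 32 16  4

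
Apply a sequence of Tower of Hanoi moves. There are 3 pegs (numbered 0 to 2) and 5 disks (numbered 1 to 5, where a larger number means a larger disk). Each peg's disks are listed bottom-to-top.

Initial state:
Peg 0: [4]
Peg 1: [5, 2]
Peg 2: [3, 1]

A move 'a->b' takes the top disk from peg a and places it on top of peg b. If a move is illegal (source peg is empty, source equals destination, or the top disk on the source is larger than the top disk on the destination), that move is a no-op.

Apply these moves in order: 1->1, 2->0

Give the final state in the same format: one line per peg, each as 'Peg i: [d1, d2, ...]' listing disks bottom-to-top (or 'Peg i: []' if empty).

After move 1 (1->1):
Peg 0: [4]
Peg 1: [5, 2]
Peg 2: [3, 1]

After move 2 (2->0):
Peg 0: [4, 1]
Peg 1: [5, 2]
Peg 2: [3]

Answer: Peg 0: [4, 1]
Peg 1: [5, 2]
Peg 2: [3]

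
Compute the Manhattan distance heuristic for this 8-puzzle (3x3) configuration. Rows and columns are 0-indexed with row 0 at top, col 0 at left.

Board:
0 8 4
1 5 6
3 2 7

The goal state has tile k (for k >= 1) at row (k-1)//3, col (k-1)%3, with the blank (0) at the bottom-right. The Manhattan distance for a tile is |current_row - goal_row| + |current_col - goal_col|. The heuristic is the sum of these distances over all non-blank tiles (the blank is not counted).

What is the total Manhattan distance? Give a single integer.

Answer: 14

Derivation:
Tile 8: at (0,1), goal (2,1), distance |0-2|+|1-1| = 2
Tile 4: at (0,2), goal (1,0), distance |0-1|+|2-0| = 3
Tile 1: at (1,0), goal (0,0), distance |1-0|+|0-0| = 1
Tile 5: at (1,1), goal (1,1), distance |1-1|+|1-1| = 0
Tile 6: at (1,2), goal (1,2), distance |1-1|+|2-2| = 0
Tile 3: at (2,0), goal (0,2), distance |2-0|+|0-2| = 4
Tile 2: at (2,1), goal (0,1), distance |2-0|+|1-1| = 2
Tile 7: at (2,2), goal (2,0), distance |2-2|+|2-0| = 2
Sum: 2 + 3 + 1 + 0 + 0 + 4 + 2 + 2 = 14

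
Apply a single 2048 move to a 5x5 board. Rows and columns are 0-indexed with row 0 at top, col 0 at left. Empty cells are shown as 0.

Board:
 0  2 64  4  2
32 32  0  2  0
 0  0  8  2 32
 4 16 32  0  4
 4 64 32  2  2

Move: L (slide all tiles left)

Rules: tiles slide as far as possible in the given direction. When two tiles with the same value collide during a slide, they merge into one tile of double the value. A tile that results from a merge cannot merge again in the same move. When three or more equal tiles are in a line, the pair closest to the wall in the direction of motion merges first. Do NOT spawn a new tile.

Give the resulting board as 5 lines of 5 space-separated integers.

Answer:  2 64  4  2  0
64  2  0  0  0
 8  2 32  0  0
 4 16 32  4  0
 4 64 32  4  0

Derivation:
Slide left:
row 0: [0, 2, 64, 4, 2] -> [2, 64, 4, 2, 0]
row 1: [32, 32, 0, 2, 0] -> [64, 2, 0, 0, 0]
row 2: [0, 0, 8, 2, 32] -> [8, 2, 32, 0, 0]
row 3: [4, 16, 32, 0, 4] -> [4, 16, 32, 4, 0]
row 4: [4, 64, 32, 2, 2] -> [4, 64, 32, 4, 0]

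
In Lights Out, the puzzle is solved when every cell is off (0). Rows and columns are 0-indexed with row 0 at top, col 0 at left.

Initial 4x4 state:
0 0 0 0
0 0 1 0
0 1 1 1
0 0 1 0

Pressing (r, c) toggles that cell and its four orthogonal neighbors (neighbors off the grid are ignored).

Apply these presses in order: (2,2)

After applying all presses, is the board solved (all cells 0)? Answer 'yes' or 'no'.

After press 1 at (2,2):
0 0 0 0
0 0 0 0
0 0 0 0
0 0 0 0

Lights still on: 0

Answer: yes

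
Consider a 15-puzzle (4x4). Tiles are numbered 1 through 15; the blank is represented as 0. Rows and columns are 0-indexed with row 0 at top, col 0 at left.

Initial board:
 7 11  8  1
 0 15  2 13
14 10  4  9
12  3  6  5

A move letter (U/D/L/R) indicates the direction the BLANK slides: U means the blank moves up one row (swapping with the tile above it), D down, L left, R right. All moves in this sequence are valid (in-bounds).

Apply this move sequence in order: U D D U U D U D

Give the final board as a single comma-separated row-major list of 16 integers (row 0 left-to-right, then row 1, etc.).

Answer: 7, 11, 8, 1, 0, 15, 2, 13, 14, 10, 4, 9, 12, 3, 6, 5

Derivation:
After move 1 (U):
 0 11  8  1
 7 15  2 13
14 10  4  9
12  3  6  5

After move 2 (D):
 7 11  8  1
 0 15  2 13
14 10  4  9
12  3  6  5

After move 3 (D):
 7 11  8  1
14 15  2 13
 0 10  4  9
12  3  6  5

After move 4 (U):
 7 11  8  1
 0 15  2 13
14 10  4  9
12  3  6  5

After move 5 (U):
 0 11  8  1
 7 15  2 13
14 10  4  9
12  3  6  5

After move 6 (D):
 7 11  8  1
 0 15  2 13
14 10  4  9
12  3  6  5

After move 7 (U):
 0 11  8  1
 7 15  2 13
14 10  4  9
12  3  6  5

After move 8 (D):
 7 11  8  1
 0 15  2 13
14 10  4  9
12  3  6  5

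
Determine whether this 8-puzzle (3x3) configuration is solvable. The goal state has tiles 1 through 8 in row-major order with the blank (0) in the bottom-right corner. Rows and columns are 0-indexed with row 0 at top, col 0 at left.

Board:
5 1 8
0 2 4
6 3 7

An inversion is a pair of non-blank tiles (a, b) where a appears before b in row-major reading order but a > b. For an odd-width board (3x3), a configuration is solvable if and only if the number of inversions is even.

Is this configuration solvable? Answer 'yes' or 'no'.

Inversions (pairs i<j in row-major order where tile[i] > tile[j] > 0): 11
11 is odd, so the puzzle is not solvable.

Answer: no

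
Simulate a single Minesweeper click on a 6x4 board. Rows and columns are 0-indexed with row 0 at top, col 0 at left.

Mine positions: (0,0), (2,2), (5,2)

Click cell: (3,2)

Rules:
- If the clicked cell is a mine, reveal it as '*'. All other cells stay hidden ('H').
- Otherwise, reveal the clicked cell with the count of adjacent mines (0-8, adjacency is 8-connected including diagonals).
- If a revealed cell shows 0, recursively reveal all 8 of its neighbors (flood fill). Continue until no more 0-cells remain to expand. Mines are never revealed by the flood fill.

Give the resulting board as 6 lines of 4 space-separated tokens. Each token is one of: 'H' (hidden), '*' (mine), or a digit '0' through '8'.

H H H H
H H H H
H H H H
H H 1 H
H H H H
H H H H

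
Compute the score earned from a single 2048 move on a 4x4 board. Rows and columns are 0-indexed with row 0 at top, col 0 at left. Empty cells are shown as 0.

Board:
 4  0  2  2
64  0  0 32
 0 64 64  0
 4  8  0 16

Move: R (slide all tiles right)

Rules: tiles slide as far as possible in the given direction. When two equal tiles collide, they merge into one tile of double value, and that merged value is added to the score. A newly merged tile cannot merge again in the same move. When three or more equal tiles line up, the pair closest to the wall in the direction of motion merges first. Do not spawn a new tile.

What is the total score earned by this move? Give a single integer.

Slide right:
row 0: [4, 0, 2, 2] -> [0, 0, 4, 4]  score +4 (running 4)
row 1: [64, 0, 0, 32] -> [0, 0, 64, 32]  score +0 (running 4)
row 2: [0, 64, 64, 0] -> [0, 0, 0, 128]  score +128 (running 132)
row 3: [4, 8, 0, 16] -> [0, 4, 8, 16]  score +0 (running 132)
Board after move:
  0   0   4   4
  0   0  64  32
  0   0   0 128
  0   4   8  16

Answer: 132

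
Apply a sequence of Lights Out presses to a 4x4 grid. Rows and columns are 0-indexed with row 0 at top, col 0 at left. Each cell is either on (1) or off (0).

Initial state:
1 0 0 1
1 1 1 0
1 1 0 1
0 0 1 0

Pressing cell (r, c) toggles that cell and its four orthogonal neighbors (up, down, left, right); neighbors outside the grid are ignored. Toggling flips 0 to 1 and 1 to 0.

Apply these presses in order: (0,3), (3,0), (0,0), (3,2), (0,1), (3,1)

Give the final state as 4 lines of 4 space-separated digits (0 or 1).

After press 1 at (0,3):
1 0 1 0
1 1 1 1
1 1 0 1
0 0 1 0

After press 2 at (3,0):
1 0 1 0
1 1 1 1
0 1 0 1
1 1 1 0

After press 3 at (0,0):
0 1 1 0
0 1 1 1
0 1 0 1
1 1 1 0

After press 4 at (3,2):
0 1 1 0
0 1 1 1
0 1 1 1
1 0 0 1

After press 5 at (0,1):
1 0 0 0
0 0 1 1
0 1 1 1
1 0 0 1

After press 6 at (3,1):
1 0 0 0
0 0 1 1
0 0 1 1
0 1 1 1

Answer: 1 0 0 0
0 0 1 1
0 0 1 1
0 1 1 1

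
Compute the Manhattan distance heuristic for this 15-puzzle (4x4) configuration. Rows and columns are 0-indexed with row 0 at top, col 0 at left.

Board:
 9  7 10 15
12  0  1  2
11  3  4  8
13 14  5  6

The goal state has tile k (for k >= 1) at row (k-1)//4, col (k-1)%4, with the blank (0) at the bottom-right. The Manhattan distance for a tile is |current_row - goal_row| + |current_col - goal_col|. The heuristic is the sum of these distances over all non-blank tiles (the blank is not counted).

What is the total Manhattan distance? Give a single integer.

Tile 9: (0,0)->(2,0) = 2
Tile 7: (0,1)->(1,2) = 2
Tile 10: (0,2)->(2,1) = 3
Tile 15: (0,3)->(3,2) = 4
Tile 12: (1,0)->(2,3) = 4
Tile 1: (1,2)->(0,0) = 3
Tile 2: (1,3)->(0,1) = 3
Tile 11: (2,0)->(2,2) = 2
Tile 3: (2,1)->(0,2) = 3
Tile 4: (2,2)->(0,3) = 3
Tile 8: (2,3)->(1,3) = 1
Tile 13: (3,0)->(3,0) = 0
Tile 14: (3,1)->(3,1) = 0
Tile 5: (3,2)->(1,0) = 4
Tile 6: (3,3)->(1,1) = 4
Sum: 2 + 2 + 3 + 4 + 4 + 3 + 3 + 2 + 3 + 3 + 1 + 0 + 0 + 4 + 4 = 38

Answer: 38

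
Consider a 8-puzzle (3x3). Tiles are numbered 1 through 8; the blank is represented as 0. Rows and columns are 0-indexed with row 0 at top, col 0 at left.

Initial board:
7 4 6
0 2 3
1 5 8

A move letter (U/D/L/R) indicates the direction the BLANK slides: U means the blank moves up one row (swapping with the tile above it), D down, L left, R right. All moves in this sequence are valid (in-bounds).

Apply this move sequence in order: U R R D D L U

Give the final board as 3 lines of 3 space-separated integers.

Answer: 4 6 3
7 0 8
1 2 5

Derivation:
After move 1 (U):
0 4 6
7 2 3
1 5 8

After move 2 (R):
4 0 6
7 2 3
1 5 8

After move 3 (R):
4 6 0
7 2 3
1 5 8

After move 4 (D):
4 6 3
7 2 0
1 5 8

After move 5 (D):
4 6 3
7 2 8
1 5 0

After move 6 (L):
4 6 3
7 2 8
1 0 5

After move 7 (U):
4 6 3
7 0 8
1 2 5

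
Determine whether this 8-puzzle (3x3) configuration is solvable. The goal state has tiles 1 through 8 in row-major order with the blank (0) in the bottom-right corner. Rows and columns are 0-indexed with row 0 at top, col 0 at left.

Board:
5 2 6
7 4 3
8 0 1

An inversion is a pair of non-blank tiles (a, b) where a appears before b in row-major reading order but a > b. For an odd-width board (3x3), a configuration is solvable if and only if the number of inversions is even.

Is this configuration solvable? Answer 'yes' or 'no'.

Answer: no

Derivation:
Inversions (pairs i<j in row-major order where tile[i] > tile[j] > 0): 15
15 is odd, so the puzzle is not solvable.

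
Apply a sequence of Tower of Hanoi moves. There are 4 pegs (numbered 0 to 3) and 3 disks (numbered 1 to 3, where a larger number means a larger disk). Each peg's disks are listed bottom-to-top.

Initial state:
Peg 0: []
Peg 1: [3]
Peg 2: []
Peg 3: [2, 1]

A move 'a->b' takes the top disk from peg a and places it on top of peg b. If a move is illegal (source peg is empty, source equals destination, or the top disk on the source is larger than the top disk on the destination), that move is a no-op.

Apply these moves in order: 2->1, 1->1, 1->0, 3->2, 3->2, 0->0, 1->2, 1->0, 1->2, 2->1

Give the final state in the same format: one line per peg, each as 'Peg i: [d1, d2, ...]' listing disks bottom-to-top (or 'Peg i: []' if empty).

Answer: Peg 0: [3]
Peg 1: [1]
Peg 2: []
Peg 3: [2]

Derivation:
After move 1 (2->1):
Peg 0: []
Peg 1: [3]
Peg 2: []
Peg 3: [2, 1]

After move 2 (1->1):
Peg 0: []
Peg 1: [3]
Peg 2: []
Peg 3: [2, 1]

After move 3 (1->0):
Peg 0: [3]
Peg 1: []
Peg 2: []
Peg 3: [2, 1]

After move 4 (3->2):
Peg 0: [3]
Peg 1: []
Peg 2: [1]
Peg 3: [2]

After move 5 (3->2):
Peg 0: [3]
Peg 1: []
Peg 2: [1]
Peg 3: [2]

After move 6 (0->0):
Peg 0: [3]
Peg 1: []
Peg 2: [1]
Peg 3: [2]

After move 7 (1->2):
Peg 0: [3]
Peg 1: []
Peg 2: [1]
Peg 3: [2]

After move 8 (1->0):
Peg 0: [3]
Peg 1: []
Peg 2: [1]
Peg 3: [2]

After move 9 (1->2):
Peg 0: [3]
Peg 1: []
Peg 2: [1]
Peg 3: [2]

After move 10 (2->1):
Peg 0: [3]
Peg 1: [1]
Peg 2: []
Peg 3: [2]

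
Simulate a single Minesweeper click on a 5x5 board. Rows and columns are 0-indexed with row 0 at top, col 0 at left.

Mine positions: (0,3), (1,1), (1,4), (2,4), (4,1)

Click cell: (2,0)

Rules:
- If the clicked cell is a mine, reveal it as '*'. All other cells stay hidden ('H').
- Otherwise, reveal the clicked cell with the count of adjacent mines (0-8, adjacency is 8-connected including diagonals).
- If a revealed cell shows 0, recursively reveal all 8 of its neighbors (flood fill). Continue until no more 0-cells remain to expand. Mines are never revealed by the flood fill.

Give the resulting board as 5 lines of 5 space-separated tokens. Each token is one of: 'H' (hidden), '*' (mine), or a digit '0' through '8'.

H H H H H
H H H H H
1 H H H H
H H H H H
H H H H H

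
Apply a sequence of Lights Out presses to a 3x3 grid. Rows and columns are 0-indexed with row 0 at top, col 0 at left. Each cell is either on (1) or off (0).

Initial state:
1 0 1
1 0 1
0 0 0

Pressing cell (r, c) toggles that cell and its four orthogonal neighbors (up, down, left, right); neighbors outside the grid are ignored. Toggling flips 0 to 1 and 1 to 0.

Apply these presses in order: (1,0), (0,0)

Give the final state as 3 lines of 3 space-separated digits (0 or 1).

Answer: 1 1 1
1 1 1
1 0 0

Derivation:
After press 1 at (1,0):
0 0 1
0 1 1
1 0 0

After press 2 at (0,0):
1 1 1
1 1 1
1 0 0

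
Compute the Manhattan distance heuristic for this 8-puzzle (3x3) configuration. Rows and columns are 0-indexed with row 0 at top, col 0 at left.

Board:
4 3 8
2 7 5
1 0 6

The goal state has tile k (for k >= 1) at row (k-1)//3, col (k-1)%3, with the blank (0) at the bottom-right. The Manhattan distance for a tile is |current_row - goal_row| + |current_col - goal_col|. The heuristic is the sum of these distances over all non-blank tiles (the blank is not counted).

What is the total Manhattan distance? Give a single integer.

Answer: 13

Derivation:
Tile 4: at (0,0), goal (1,0), distance |0-1|+|0-0| = 1
Tile 3: at (0,1), goal (0,2), distance |0-0|+|1-2| = 1
Tile 8: at (0,2), goal (2,1), distance |0-2|+|2-1| = 3
Tile 2: at (1,0), goal (0,1), distance |1-0|+|0-1| = 2
Tile 7: at (1,1), goal (2,0), distance |1-2|+|1-0| = 2
Tile 5: at (1,2), goal (1,1), distance |1-1|+|2-1| = 1
Tile 1: at (2,0), goal (0,0), distance |2-0|+|0-0| = 2
Tile 6: at (2,2), goal (1,2), distance |2-1|+|2-2| = 1
Sum: 1 + 1 + 3 + 2 + 2 + 1 + 2 + 1 = 13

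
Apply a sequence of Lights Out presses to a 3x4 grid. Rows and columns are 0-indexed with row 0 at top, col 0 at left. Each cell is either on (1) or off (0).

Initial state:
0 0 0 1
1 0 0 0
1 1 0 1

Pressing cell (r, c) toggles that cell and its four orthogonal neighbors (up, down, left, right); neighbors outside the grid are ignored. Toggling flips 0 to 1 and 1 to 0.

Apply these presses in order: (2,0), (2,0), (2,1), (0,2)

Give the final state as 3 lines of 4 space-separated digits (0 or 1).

After press 1 at (2,0):
0 0 0 1
0 0 0 0
0 0 0 1

After press 2 at (2,0):
0 0 0 1
1 0 0 0
1 1 0 1

After press 3 at (2,1):
0 0 0 1
1 1 0 0
0 0 1 1

After press 4 at (0,2):
0 1 1 0
1 1 1 0
0 0 1 1

Answer: 0 1 1 0
1 1 1 0
0 0 1 1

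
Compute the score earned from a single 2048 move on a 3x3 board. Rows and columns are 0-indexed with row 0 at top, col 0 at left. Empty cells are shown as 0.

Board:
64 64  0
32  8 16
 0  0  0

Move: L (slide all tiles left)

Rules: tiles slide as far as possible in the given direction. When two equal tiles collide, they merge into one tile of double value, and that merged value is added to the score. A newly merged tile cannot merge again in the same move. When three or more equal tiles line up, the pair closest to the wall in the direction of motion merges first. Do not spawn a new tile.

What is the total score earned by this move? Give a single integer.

Answer: 128

Derivation:
Slide left:
row 0: [64, 64, 0] -> [128, 0, 0]  score +128 (running 128)
row 1: [32, 8, 16] -> [32, 8, 16]  score +0 (running 128)
row 2: [0, 0, 0] -> [0, 0, 0]  score +0 (running 128)
Board after move:
128   0   0
 32   8  16
  0   0   0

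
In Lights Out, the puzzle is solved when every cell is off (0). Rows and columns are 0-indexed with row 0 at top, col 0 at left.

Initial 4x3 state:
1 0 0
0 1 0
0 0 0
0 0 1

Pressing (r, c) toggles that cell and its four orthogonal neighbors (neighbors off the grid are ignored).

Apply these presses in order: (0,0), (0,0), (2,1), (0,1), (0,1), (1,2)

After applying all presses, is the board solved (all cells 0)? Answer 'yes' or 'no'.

Answer: no

Derivation:
After press 1 at (0,0):
0 1 0
1 1 0
0 0 0
0 0 1

After press 2 at (0,0):
1 0 0
0 1 0
0 0 0
0 0 1

After press 3 at (2,1):
1 0 0
0 0 0
1 1 1
0 1 1

After press 4 at (0,1):
0 1 1
0 1 0
1 1 1
0 1 1

After press 5 at (0,1):
1 0 0
0 0 0
1 1 1
0 1 1

After press 6 at (1,2):
1 0 1
0 1 1
1 1 0
0 1 1

Lights still on: 8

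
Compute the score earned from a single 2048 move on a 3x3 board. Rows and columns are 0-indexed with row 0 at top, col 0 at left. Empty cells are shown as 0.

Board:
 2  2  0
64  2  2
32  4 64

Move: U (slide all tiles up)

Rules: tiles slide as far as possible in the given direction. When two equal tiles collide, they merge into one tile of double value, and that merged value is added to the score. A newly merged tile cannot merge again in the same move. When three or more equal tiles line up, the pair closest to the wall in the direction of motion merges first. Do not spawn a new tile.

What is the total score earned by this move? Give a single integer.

Slide up:
col 0: [2, 64, 32] -> [2, 64, 32]  score +0 (running 0)
col 1: [2, 2, 4] -> [4, 4, 0]  score +4 (running 4)
col 2: [0, 2, 64] -> [2, 64, 0]  score +0 (running 4)
Board after move:
 2  4  2
64  4 64
32  0  0

Answer: 4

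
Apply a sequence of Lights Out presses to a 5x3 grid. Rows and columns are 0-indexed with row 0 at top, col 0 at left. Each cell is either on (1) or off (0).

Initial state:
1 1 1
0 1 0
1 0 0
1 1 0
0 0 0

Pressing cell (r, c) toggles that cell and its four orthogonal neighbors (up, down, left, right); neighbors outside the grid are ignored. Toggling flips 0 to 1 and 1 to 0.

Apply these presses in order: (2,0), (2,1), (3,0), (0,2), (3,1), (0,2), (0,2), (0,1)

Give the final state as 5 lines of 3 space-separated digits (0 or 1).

Answer: 0 1 1
1 1 1
0 1 1
0 0 1
1 1 0

Derivation:
After press 1 at (2,0):
1 1 1
1 1 0
0 1 0
0 1 0
0 0 0

After press 2 at (2,1):
1 1 1
1 0 0
1 0 1
0 0 0
0 0 0

After press 3 at (3,0):
1 1 1
1 0 0
0 0 1
1 1 0
1 0 0

After press 4 at (0,2):
1 0 0
1 0 1
0 0 1
1 1 0
1 0 0

After press 5 at (3,1):
1 0 0
1 0 1
0 1 1
0 0 1
1 1 0

After press 6 at (0,2):
1 1 1
1 0 0
0 1 1
0 0 1
1 1 0

After press 7 at (0,2):
1 0 0
1 0 1
0 1 1
0 0 1
1 1 0

After press 8 at (0,1):
0 1 1
1 1 1
0 1 1
0 0 1
1 1 0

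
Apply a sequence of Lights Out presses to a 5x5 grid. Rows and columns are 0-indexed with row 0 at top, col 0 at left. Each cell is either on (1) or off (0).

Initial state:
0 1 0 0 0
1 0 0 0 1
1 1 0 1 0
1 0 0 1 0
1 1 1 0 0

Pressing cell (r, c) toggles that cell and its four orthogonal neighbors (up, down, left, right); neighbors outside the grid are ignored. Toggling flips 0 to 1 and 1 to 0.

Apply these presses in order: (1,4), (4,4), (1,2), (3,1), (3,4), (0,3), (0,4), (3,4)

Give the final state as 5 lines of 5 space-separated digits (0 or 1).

After press 1 at (1,4):
0 1 0 0 1
1 0 0 1 0
1 1 0 1 1
1 0 0 1 0
1 1 1 0 0

After press 2 at (4,4):
0 1 0 0 1
1 0 0 1 0
1 1 0 1 1
1 0 0 1 1
1 1 1 1 1

After press 3 at (1,2):
0 1 1 0 1
1 1 1 0 0
1 1 1 1 1
1 0 0 1 1
1 1 1 1 1

After press 4 at (3,1):
0 1 1 0 1
1 1 1 0 0
1 0 1 1 1
0 1 1 1 1
1 0 1 1 1

After press 5 at (3,4):
0 1 1 0 1
1 1 1 0 0
1 0 1 1 0
0 1 1 0 0
1 0 1 1 0

After press 6 at (0,3):
0 1 0 1 0
1 1 1 1 0
1 0 1 1 0
0 1 1 0 0
1 0 1 1 0

After press 7 at (0,4):
0 1 0 0 1
1 1 1 1 1
1 0 1 1 0
0 1 1 0 0
1 0 1 1 0

After press 8 at (3,4):
0 1 0 0 1
1 1 1 1 1
1 0 1 1 1
0 1 1 1 1
1 0 1 1 1

Answer: 0 1 0 0 1
1 1 1 1 1
1 0 1 1 1
0 1 1 1 1
1 0 1 1 1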